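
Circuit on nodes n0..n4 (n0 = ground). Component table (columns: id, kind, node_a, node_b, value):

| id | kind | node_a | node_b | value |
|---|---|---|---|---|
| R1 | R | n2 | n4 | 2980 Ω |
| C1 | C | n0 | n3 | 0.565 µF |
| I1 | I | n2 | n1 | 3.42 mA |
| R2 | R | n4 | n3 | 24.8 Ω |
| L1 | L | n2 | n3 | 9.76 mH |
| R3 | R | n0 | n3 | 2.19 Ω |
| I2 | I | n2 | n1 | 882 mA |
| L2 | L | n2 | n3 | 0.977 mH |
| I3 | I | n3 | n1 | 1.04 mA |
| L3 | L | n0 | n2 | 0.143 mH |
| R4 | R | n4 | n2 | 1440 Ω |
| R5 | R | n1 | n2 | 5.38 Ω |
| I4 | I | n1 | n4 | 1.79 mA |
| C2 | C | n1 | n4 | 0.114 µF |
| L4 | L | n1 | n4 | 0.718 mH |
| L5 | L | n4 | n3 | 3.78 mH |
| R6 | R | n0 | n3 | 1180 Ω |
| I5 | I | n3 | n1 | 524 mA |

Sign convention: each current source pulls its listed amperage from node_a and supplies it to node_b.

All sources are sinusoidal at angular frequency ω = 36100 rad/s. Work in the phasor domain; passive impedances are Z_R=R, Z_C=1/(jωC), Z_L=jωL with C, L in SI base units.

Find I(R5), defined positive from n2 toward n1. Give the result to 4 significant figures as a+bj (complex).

-1.263-0.1053j A

MNA unknowns: 4 node voltages V₁..V_4
R1: Y=0.0003356+0.000j on G[2,4]
C1: Y=0.000+0.02040j on G[0,3]
I1: z[2]−=0.00342, z[1]+=0.00342
R2: Y=0.04032+0.000j on G[4,3]
L1: Y=0.000-0.002838j on G[2,3]
R3: Y=0.4566+0.000j on G[0,3]
I2: z[2]−=0.882, z[1]+=0.882
L2: Y=0.000-0.02835j on G[2,3]
I3: z[3]−=0.00104, z[1]+=0.00104
L3: Y=0.000-0.1937j on G[0,2]
R4: Y=0.0006944+0.000j on G[4,2]
R5: Y=0.1859+0.000j on G[1,2]
I4: z[1]−=0.00179, z[4]+=0.00179
C2: Y=0.000+0.004115j on G[1,4]
L4: Y=0.000-0.03858j on G[1,4]
L5: Y=0.000-0.007328j on G[4,3]
R6: Y=0.0008475+0.000j on G[0,3]
I5: z[3]−=0.524, z[1]+=0.524
solve → V1=6.242+2.232j, V2=-0.5503+1.666j, V3=-0.7144-0.2012j, V4=3.188-2.009j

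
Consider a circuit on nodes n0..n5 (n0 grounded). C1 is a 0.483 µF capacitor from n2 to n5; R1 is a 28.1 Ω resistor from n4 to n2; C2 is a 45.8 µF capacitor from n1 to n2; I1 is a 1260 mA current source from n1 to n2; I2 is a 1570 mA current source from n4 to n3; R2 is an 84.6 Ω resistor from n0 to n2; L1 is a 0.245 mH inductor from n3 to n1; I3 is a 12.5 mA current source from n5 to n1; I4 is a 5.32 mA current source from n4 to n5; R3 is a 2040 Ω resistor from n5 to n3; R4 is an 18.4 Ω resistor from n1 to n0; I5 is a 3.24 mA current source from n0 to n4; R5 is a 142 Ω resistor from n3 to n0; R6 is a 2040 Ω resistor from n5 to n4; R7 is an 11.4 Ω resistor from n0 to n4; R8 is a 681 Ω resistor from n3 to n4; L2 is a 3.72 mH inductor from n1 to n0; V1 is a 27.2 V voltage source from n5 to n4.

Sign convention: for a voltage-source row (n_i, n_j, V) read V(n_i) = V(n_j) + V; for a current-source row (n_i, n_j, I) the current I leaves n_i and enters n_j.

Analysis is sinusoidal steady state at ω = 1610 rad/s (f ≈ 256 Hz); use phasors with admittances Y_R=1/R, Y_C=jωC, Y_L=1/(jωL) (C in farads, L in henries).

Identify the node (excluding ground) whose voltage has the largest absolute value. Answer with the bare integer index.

5

MNA unknowns: 5 node voltages V₁..V_5 plus 1 source current (V1)
C1: Y=0.000+0.0007776j on G[2,5]
R1: Y=0.03559+0.000j on G[4,2]
C2: Y=0.000+0.07374j on G[1,2]
I1: z[1]−=1.26, z[2]+=1.26
I2: z[4]−=1.57, z[3]+=1.57
R2: Y=0.01182+0.000j on G[0,2]
L1: Y=0.000-2.535j on G[3,1]
I3: z[5]−=0.0125, z[1]+=0.0125
I4: z[4]−=0.00532, z[5]+=0.00532
R3: Y=0.0004902+0.000j on G[5,3]
R4: Y=0.05435+0.000j on G[1,0]
I5: z[0]−=0.00324, z[4]+=0.00324
R5: Y=0.007042+0.000j on G[3,0]
R6: Y=0.0004902+0.000j on G[5,4]
R7: Y=0.08772+0.000j on G[0,4]
R8: Y=0.001468+0.000j on G[3,4]
L2: Y=0.000-0.1670j on G[1,0]
V1: row V5−V4=27.2, i_V1 at 5,4
solve → V1=1.229+5.505j, V2=3.278-3.777j, V3=1.252+6.116j, V4=-11.75-1.053j, V5=15.45-1.053j
aux → i_V1=-0.02536-0.005954j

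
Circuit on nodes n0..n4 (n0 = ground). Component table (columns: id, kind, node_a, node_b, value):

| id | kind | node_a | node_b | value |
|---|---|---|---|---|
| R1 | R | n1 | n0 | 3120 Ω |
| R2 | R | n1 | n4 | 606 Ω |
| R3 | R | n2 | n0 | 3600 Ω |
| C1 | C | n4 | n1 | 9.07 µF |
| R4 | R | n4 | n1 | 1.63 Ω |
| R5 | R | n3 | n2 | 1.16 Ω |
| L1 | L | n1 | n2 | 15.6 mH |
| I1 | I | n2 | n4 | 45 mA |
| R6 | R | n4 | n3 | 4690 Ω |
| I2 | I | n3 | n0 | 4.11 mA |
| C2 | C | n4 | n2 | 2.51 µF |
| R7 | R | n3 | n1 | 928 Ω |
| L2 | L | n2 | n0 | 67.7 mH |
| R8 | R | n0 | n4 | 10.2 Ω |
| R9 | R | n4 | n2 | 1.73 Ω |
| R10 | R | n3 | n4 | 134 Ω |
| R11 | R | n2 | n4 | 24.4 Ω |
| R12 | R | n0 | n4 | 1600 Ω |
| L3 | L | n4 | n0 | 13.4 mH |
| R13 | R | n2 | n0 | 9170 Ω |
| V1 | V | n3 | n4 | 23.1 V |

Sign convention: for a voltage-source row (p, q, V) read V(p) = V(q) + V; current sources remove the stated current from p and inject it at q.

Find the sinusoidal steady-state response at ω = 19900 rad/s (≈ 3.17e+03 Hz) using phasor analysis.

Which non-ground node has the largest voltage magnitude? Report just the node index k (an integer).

3

Element admittances at ω=19900 rad/s:
  Y(R1) = 0.0003205+0.000j S between n1,n0
  Y(R2) = 0.001650+0.000j S between n1,n4
  Y(R3) = 0.0002778+0.000j S between n2,n0
  Y(C1) = 0.000+0.1805j S between n4,n1
  Y(R4) = 0.6135+0.000j S between n4,n1
  Y(R5) = 0.8621+0.000j S between n3,n2
  Y(L1) = 0.000-0.003221j S between n1,n2
  I1: injects 0.045 A into n4 (from n2)
  Y(R6) = 0.0002132+0.000j S between n4,n3
  I2: injects 0.00411 A into n0 (from n3)
  Y(C2) = 0.000+0.04995j S between n4,n2
  Y(R7) = 0.001078+0.000j S between n3,n1
  Y(L2) = 0.000-0.0007423j S between n2,n0
  Y(R8) = 0.09804+0.000j S between n0,n4
  Y(R9) = 0.5780+0.000j S between n4,n2
  Y(R10) = 0.007463+0.000j S between n3,n4
  Y(R11) = 0.04098+0.000j S between n2,n4
  Y(R12) = 0.0006250+0.000j S between n0,n4
  Y(L3) = 0.000-0.003750j S between n4,n0
  Y(R13) = 0.0001091+0.000j S between n2,n0
  V1: constraint V(n3)−V(n4) = 23.1
Assemble and solve the 5×5 MNA system:
  V(n1)=-0.07815+0.02279j  V(n2)=13.30-0.3183j  V(n3)=23.01+0.09765j  V(n4)=-0.09488+0.09765j
  i(V1)=-8.570-0.3587j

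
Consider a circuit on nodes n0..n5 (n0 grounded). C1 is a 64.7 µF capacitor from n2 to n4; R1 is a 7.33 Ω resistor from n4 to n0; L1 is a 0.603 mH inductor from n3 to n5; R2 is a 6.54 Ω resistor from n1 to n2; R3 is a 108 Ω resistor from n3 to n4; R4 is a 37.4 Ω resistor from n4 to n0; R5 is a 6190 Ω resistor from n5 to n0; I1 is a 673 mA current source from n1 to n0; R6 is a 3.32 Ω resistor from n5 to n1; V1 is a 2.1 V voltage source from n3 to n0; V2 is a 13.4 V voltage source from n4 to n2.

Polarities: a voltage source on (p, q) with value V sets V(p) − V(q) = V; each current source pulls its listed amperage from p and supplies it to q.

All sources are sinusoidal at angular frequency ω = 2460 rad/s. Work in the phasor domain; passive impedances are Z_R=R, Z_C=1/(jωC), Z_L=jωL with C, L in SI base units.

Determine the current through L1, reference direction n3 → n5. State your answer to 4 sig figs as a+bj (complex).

Apply KCL at each of the 5 non-ground nodes and solve the resulting linear system.
Node n1: branches {R2, I1, R6} → V_1 = -3.089-1.753j
Node n2: branches {C1, R2, V2} → V_2 = -8.494-0.8239j
Node n3: branches {L1, R3, V1} → V_3 = 2.100+0.000j
Node n4: branches {C1, R1, R3, R4, V2} → V_4 = 4.906-0.8239j
Node n5: branches {L1, R5, R6} → V_5 = 1.889-2.225j
Source currents: i(V1)=-1.474+0.1348j, i(V2)=-0.8264-1.991j

1.500-0.1424j A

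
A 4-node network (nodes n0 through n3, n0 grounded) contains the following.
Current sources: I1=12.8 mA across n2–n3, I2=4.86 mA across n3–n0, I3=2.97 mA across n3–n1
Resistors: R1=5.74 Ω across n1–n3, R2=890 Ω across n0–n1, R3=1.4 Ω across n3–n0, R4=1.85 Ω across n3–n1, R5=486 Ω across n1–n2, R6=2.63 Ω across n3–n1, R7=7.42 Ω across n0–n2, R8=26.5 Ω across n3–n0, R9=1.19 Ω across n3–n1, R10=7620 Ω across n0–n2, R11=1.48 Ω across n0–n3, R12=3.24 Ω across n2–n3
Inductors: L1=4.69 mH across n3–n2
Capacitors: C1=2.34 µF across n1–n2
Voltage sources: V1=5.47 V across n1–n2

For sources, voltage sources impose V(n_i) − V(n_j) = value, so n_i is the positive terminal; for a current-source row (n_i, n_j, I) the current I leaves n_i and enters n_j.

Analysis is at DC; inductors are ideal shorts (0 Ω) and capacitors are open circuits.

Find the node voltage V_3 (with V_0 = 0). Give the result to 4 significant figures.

MNA unknowns: 3 node voltages V₁..V_3 plus 2 source currents (L1, V1)
I1: z[2]−=0.0128, z[3]+=0.0128
R1: Y=0.1742 on G[1,3]
R2: Y=0.001124 on G[0,1]
R3: Y=0.7143 on G[3,0]
I2: z[3]−=0.00486, z[0]+=0.00486
R4: Y=0.5405 on G[3,1]
R5: Y=0.002058 on G[1,2]
I3: z[3]−=0.00297, z[1]+=0.00297
L1: row V3−V2=0, i_L1 at 3,2
R6: Y=0.3802 on G[3,1]
R7: Y=0.1348 on G[0,2]
R8: Y=0.03774 on G[3,0]
R9: Y=0.8403 on G[3,1]
R10: Y=0.0001312 on G[0,2]
R11: Y=0.6757 on G[0,3]
C1: Y=0.000 on G[1,2]
R12: Y=0.3086 on G[2,3]
V1: row V1−V2=5.47, i_V1 at 1,2
solve → V1=5.463, V2=-0.007038, V3=-0.007038
aux → i_L1=10.60, i_V1=-10.60

-0.007038 V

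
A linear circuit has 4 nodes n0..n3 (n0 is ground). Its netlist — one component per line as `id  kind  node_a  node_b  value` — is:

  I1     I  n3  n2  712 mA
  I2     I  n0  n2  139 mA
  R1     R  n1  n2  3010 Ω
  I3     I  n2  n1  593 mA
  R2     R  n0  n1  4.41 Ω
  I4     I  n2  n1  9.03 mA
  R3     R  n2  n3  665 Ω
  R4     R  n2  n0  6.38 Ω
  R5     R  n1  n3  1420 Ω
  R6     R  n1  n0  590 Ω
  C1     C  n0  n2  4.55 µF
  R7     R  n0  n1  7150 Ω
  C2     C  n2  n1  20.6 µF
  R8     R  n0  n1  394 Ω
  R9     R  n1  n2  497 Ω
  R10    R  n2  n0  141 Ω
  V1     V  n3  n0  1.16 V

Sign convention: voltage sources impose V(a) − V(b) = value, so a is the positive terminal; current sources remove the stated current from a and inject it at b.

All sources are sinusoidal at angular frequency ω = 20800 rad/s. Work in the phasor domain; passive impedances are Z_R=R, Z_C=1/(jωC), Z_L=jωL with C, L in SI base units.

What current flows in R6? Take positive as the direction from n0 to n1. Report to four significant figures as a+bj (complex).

-0.003719+0.0009209j A

Element admittances at ω=20800 rad/s:
  I1: injects 0.712 A into n2 (from n3)
  I2: injects 0.139 A into n2 (from n0)
  Y(R1) = 0.0003322+0.000j S between n1,n2
  I3: injects 0.593 A into n1 (from n2)
  Y(R2) = 0.2268+0.000j S between n0,n1
  I4: injects 0.00903 A into n1 (from n2)
  Y(R3) = 0.001504+0.000j S between n2,n3
  Y(R4) = 0.1567+0.000j S between n2,n0
  Y(R5) = 0.0007042+0.000j S between n1,n3
  Y(R6) = 0.001695+0.000j S between n1,n0
  Y(C1) = 0.000+0.09464j S between n0,n2
  Y(R7) = 0.0001399+0.000j S between n0,n1
  Y(C2) = 0.000+0.4285j S between n2,n1
  Y(R8) = 0.002538+0.000j S between n0,n1
  Y(R9) = 0.002012+0.000j S between n1,n2
  Y(R10) = 0.007092+0.000j S between n2,n0
  V1: constraint V(n3)−V(n0) = 1.16
Assemble and solve the 4×4 MNA system:
  V(n1)=2.194-0.5433j  V(n2)=1.899-0.3253j  V(n3)=1.160+0.000j
  i(V1)=-0.7102-0.0008718j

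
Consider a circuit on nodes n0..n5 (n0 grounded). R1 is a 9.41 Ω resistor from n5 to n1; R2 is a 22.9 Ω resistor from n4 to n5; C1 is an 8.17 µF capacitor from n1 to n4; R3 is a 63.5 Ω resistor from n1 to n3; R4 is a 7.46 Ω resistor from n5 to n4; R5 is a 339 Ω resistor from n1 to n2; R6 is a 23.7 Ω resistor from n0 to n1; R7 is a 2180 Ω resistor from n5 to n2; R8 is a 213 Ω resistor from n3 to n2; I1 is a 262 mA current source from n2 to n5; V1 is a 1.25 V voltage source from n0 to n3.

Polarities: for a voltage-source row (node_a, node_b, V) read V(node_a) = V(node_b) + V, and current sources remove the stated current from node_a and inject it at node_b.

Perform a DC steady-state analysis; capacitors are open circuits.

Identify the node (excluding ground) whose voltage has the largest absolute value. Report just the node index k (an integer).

2

Element admittances at DC:
  Y(R1) = 0.1063 S between n5,n1
  Y(R2) = 0.04367 S between n4,n5
  Y(C1) = 0.000 S between n1,n4
  Y(R3) = 0.01575 S between n1,n3
  Y(R4) = 0.1340 S between n5,n4
  Y(R5) = 0.002950 S between n1,n2
  Y(R6) = 0.04219 S between n0,n1
  Y(R7) = 0.0004587 S between n5,n2
  Y(R8) = 0.004695 S between n3,n2
  I1: injects 0.262 A into n5 (from n2)
  V1: constraint V(n0)−V(n3) = 1.25
Assemble and solve the 6×6 MNA system:
  V(n1)=2.153  V(n2)=-32.02  V(n3)=-1.250  V(n4)=4.461  V(n5)=4.461
  i(V1)=0.09086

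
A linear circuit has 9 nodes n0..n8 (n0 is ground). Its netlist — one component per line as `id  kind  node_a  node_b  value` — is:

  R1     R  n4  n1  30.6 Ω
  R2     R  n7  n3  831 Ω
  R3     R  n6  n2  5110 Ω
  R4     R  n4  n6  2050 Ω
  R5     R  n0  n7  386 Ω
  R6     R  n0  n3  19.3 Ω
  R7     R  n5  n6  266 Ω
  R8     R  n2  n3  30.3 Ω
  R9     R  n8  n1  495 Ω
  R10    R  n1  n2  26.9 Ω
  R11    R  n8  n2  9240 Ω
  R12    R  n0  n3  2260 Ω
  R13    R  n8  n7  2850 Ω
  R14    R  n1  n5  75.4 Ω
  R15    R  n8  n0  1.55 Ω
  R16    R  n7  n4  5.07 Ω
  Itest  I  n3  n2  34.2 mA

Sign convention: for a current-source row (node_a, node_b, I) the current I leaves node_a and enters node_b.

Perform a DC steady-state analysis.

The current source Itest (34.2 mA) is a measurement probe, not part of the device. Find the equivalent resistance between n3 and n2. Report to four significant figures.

R_eq = 26.52 Ω

Apply KCL at each of the 8 non-ground nodes and solve the resulting linear system.
Node n1: branches {R1, R9, R10, R14} → V_1 = 0.7297
Node n2: branches {R3, R8, R10, R11, Itest} → V_2 = 0.8415
Node n3: branches {R2, R6, R8, R12, Itest} → V_3 = -0.06553
Node n4: branches {R1, R4, R16} → V_4 = 0.6480
Node n5: branches {R7, R14} → V_5 = 0.7286
Node n6: branches {R3, R4, R7} → V_6 = 0.7248
Node n7: branches {R2, R5, R13, R16} → V_7 = 0.6343
Node n8: branches {R9, R11, R13, R15} → V_8 = 0.002761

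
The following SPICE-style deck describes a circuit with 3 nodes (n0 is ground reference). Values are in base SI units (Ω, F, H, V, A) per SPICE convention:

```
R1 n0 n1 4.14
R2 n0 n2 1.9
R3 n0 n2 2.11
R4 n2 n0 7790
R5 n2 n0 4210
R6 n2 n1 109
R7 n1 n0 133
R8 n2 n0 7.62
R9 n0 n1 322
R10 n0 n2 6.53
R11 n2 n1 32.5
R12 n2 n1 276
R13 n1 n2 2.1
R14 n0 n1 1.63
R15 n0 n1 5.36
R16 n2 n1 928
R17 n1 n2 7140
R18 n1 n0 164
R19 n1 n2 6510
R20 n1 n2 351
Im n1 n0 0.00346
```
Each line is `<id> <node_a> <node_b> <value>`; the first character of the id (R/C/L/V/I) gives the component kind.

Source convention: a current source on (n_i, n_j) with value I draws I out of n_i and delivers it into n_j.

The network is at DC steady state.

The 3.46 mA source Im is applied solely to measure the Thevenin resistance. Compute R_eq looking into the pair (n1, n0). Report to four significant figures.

Element admittances at DC:
  Y(R1) = 0.2415 S between n0,n1
  Y(R2) = 0.5263 S between n0,n2
  Y(R3) = 0.4739 S between n0,n2
  Y(R4) = 0.0001284 S between n2,n0
  Y(R5) = 0.0002375 S between n2,n0
  Y(R6) = 0.009174 S between n2,n1
  Y(R7) = 0.007519 S between n1,n0
  Y(R8) = 0.1312 S between n2,n0
  Y(R9) = 0.003106 S between n0,n1
  Y(R10) = 0.1531 S between n0,n2
  Y(R11) = 0.03077 S between n2,n1
  Y(R12) = 0.003623 S between n2,n1
  Y(R13) = 0.4762 S between n1,n2
  Y(R14) = 0.6135 S between n0,n1
  Y(R15) = 0.1866 S between n0,n1
  Y(R16) = 0.001078 S between n2,n1
  Y(R17) = 0.0001401 S between n1,n2
  Y(R18) = 0.006098 S between n1,n0
  Y(R19) = 0.0001536 S between n1,n2
  Y(R20) = 0.002849 S between n1,n2
  Im: injects 0.00346 A into n0 (from n1)
Assemble and solve the 2×2 MNA system:
  V(n1)=-0.002419  V(n2)=-0.0007006

R_eq = 0.6990 Ω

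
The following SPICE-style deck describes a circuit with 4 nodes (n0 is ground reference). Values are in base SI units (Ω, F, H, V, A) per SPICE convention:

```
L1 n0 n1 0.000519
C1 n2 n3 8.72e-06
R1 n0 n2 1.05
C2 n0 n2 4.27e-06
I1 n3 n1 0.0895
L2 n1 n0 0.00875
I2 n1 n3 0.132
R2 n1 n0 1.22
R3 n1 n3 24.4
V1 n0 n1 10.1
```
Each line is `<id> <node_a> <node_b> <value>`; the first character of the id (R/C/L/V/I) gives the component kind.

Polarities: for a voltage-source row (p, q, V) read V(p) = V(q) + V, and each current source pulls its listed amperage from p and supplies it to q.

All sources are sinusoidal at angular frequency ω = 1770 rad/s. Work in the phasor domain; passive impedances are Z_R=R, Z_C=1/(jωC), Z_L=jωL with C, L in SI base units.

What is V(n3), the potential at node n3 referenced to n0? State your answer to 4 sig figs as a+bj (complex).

MNA unknowns: 3 node voltages V₁..V_3 plus 1 source current (V1)
L1: Y=0.000-1.089j on G[0,1]
C1: Y=0.000+0.01543j on G[2,3]
R1: Y=0.9524+0.000j on G[0,2]
C2: Y=0.000+0.007558j on G[0,2]
I1: z[3]−=0.0895, z[1]+=0.0895
L2: Y=0.000-0.06457j on G[1,0]
I2: z[1]−=0.132, z[3]+=0.132
R2: Y=0.8197+0.000j on G[1,0]
R3: Y=0.04098+0.000j on G[1,3]
V1: row V0−V1=10.1, i_V1 at 0,1
solve → V1=-10.10+0.000j, V2=-0.05098-0.1268j, V3=-7.902+2.957j
aux → i_V1=-8.326+11.53j

-7.902+2.957j V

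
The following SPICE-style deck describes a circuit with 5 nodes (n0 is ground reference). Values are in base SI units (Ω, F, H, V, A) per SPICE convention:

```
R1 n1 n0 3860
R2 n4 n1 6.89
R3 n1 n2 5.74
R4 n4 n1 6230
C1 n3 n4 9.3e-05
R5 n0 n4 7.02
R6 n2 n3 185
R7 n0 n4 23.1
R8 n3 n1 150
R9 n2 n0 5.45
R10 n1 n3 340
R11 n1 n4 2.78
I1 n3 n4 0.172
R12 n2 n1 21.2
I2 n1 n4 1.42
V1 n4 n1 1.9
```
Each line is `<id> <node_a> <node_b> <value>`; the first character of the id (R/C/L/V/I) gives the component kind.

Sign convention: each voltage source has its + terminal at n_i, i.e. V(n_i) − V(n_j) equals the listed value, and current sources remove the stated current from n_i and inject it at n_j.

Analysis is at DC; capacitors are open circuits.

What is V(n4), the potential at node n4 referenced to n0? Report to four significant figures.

Element admittances at DC:
  Y(R1) = 0.0002591 S between n1,n0
  Y(R2) = 0.1451 S between n4,n1
  Y(R3) = 0.1742 S between n1,n2
  Y(R4) = 0.0001605 S between n4,n1
  Y(C1) = 0.000 S between n3,n4
  Y(R5) = 0.1425 S between n0,n4
  Y(R6) = 0.005405 S between n2,n3
  Y(R7) = 0.04329 S between n0,n4
  Y(R8) = 0.006667 S between n3,n1
  Y(R9) = 0.1835 S between n2,n0
  Y(R10) = 0.002941 S between n1,n3
  Y(R11) = 0.3597 S between n1,n4
  I1: injects 0.172 A into n4 (from n3)
  Y(R12) = 0.04717 S between n2,n1
  I2: injects 1.42 A into n4 (from n1)
  V1: constraint V(n4)−V(n1) = 1.9
Assemble and solve the 5×5 MNA system:
  V(n1)=-1.133  V(n2)=-0.7753  V(n3)=-12.46  V(n4)=0.7675
  i(V1)=0.4899

0.7675 V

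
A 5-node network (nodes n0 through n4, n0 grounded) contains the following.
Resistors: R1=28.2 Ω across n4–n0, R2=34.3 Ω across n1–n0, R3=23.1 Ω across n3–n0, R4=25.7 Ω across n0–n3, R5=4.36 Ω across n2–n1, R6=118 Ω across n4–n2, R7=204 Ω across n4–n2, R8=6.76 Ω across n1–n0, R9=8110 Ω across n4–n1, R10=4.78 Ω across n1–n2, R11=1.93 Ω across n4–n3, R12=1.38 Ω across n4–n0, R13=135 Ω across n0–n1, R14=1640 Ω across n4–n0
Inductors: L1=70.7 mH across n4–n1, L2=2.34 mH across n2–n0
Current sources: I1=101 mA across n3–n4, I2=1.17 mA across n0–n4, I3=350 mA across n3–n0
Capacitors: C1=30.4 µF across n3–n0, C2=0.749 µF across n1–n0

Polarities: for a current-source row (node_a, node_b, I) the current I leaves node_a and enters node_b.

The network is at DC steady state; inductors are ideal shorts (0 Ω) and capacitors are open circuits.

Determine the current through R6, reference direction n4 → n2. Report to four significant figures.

-0.001657 A

MNA unknowns: 4 node voltages V₁..V_4 plus 2 source currents (L1, L2)
R1: Y=0.03546 on G[4,0]
L1: row V4−V1=0, i_L1 at 4,1
R2: Y=0.02915 on G[1,0]
R3: Y=0.04329 on G[3,0]
R4: Y=0.03891 on G[0,3]
R5: Y=0.2294 on G[2,1]
I1: z[3]−=0.101, z[4]+=0.101
R6: Y=0.008475 on G[4,2]
R7: Y=0.004902 on G[4,2]
R8: Y=0.1479 on G[1,0]
R9: Y=0.0001233 on G[4,1]
R10: Y=0.2092 on G[1,2]
R11: Y=0.5181 on G[4,3]
I2: z[0]−=0.00117, z[4]+=0.00117
R12: Y=0.7246 on G[4,0]
C1: Y=0.000 on G[3,0]
L2: row V2−V0=0, i_L2 at 2,0
R13: Y=0.007407 on G[0,1]
R14: Y=0.0006098 on G[4,0]
C2: Y=0.000 on G[1,0]
I3: z[3]−=0.35, z[0]+=0.35
solve → V1=-0.1955, V2=0.000, V3=-0.9200, V4=-0.1955
aux → i_L1=-0.1218, i_L2=-0.08837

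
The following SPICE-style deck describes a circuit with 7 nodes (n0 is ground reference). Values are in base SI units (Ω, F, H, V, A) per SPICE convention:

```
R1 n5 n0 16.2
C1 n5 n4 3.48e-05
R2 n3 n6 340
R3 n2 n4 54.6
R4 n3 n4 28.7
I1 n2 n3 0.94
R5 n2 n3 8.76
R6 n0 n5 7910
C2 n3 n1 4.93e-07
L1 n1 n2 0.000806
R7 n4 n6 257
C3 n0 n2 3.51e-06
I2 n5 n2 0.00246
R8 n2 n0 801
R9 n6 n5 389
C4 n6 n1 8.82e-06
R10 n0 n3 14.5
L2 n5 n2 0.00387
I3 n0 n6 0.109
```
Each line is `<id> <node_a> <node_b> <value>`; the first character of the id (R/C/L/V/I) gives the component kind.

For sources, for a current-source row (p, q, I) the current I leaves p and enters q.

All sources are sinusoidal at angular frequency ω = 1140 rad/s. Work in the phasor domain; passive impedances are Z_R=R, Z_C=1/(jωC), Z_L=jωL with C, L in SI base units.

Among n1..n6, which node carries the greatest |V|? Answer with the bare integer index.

Element admittances at ω=1140 rad/s:
  Y(R1) = 0.06173+0.000j S between n5,n0
  Y(C1) = 0.000+0.03967j S between n5,n4
  Y(R2) = 0.002941+0.000j S between n3,n6
  Y(R3) = 0.01832+0.000j S between n2,n4
  Y(R4) = 0.03484+0.000j S between n3,n4
  I1: injects 0.94 A into n3 (from n2)
  Y(R5) = 0.1142+0.000j S between n2,n3
  Y(R6) = 0.0001264+0.000j S between n0,n5
  Y(C2) = 0.000+0.0005620j S between n3,n1
  Y(L1) = 0.000-1.088j S between n1,n2
  Y(R7) = 0.003891+0.000j S between n4,n6
  Y(C3) = 0.000+0.004001j S between n0,n2
  I2: injects 0.00246 A into n2 (from n5)
  Y(R8) = 0.001248+0.000j S between n2,n0
  Y(R9) = 0.002571+0.000j S between n6,n5
  Y(C4) = 0.000+0.01005j S between n6,n1
  Y(R10) = 0.06897+0.000j S between n0,n3
  Y(L2) = 0.000-0.2267j S between n5,n2
  I3: injects 0.109 A into n6 (from n0)
Assemble and solve the 6×6 MNA system:
  V(n1)=-1.965-0.2188j  V(n2)=-1.905-0.2859j  V(n3)=3.280-0.5850j  V(n4)=-0.2931-2.058j  V(n5)=-1.875+0.7812j  V(n6)=4.242-7.459j

6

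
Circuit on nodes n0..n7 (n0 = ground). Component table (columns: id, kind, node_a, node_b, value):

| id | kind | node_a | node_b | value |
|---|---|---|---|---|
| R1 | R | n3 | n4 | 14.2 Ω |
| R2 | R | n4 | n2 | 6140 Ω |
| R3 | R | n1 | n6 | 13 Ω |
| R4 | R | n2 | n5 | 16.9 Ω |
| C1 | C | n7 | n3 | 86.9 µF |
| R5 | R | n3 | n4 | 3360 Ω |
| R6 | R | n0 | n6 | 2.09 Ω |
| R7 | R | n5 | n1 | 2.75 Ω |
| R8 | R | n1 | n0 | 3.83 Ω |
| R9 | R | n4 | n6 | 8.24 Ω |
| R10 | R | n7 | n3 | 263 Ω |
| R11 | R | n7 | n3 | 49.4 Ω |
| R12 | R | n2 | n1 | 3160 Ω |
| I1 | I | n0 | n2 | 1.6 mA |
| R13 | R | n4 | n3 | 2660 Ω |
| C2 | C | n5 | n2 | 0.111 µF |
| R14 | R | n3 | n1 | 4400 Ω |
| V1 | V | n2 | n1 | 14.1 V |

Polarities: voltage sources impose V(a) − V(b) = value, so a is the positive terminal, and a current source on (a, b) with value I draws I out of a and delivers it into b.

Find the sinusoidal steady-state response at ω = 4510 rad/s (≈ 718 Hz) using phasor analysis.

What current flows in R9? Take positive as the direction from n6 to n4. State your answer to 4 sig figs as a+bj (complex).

Element admittances at ω=4510 rad/s:
  Y(R1) = 0.07042+0.000j S between n3,n4
  Y(R2) = 0.0001629+0.000j S between n4,n2
  Y(R3) = 0.07692+0.000j S between n1,n6
  Y(R4) = 0.05917+0.000j S between n2,n5
  Y(C1) = 0.000+0.3919j S between n7,n3
  Y(R5) = 0.0002976+0.000j S between n3,n4
  Y(R6) = 0.4785+0.000j S between n0,n6
  Y(R7) = 0.3636+0.000j S between n5,n1
  Y(R8) = 0.2611+0.000j S between n1,n0
  Y(R9) = 0.1214+0.000j S between n4,n6
  Y(R10) = 0.003802+0.000j S between n7,n3
  Y(R11) = 0.02024+0.000j S between n7,n3
  Y(R12) = 0.0003165+0.000j S between n2,n1
  I1: injects 0.0016 A into n2 (from n0)
  Y(R13) = 0.0003759+0.000j S between n4,n3
  Y(C2) = 0.000+0.0005006j S between n5,n2
  Y(R14) = 0.0002273+0.000j S between n3,n1
  V1: constraint V(n2)−V(n1) = 14.1
Assemble and solve the 8×8 MNA system:
  V(n1)=-0.001131+0.000j  V(n2)=14.10+0.000j  V(n3)=0.02273+0.000j  V(n4)=0.02281+0.000j  V(n5)=1.972+0.01436j  V(n6)=0.003961+0.000j  V(n7)=0.02273+0.000j
  i(V1)=-0.7227-0.005221j

-0.002287+0.000j A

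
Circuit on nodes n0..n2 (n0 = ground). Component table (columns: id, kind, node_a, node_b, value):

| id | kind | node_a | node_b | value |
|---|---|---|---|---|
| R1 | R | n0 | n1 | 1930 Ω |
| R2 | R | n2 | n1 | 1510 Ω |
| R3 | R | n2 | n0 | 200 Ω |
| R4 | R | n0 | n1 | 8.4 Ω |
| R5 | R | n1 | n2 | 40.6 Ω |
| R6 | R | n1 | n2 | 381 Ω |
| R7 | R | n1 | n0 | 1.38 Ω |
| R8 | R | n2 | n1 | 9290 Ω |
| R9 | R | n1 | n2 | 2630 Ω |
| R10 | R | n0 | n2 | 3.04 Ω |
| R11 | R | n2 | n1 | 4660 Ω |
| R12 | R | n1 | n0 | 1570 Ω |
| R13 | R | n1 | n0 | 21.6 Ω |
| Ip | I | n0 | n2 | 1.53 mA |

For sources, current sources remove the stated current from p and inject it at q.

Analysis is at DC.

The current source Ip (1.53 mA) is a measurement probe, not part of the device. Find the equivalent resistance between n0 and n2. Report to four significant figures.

R_eq = 2.765 Ω

MNA unknowns: 2 node voltages V₁..V_2
R1: Y=0.0005181 on G[0,1]
R2: Y=0.0006623 on G[2,1]
R3: Y=0.005000 on G[2,0]
R4: Y=0.1190 on G[0,1]
R5: Y=0.02463 on G[1,2]
R6: Y=0.002625 on G[1,2]
R7: Y=0.7246 on G[1,0]
R8: Y=0.0001076 on G[2,1]
R9: Y=0.0003802 on G[1,2]
R10: Y=0.3289 on G[0,2]
R11: Y=0.0002146 on G[2,1]
R12: Y=0.0006369 on G[1,0]
R13: Y=0.04630 on G[1,0]
Ip: z[0]−=0.00153, z[2]+=0.00153
solve → V1=0.0001316, V2=0.004230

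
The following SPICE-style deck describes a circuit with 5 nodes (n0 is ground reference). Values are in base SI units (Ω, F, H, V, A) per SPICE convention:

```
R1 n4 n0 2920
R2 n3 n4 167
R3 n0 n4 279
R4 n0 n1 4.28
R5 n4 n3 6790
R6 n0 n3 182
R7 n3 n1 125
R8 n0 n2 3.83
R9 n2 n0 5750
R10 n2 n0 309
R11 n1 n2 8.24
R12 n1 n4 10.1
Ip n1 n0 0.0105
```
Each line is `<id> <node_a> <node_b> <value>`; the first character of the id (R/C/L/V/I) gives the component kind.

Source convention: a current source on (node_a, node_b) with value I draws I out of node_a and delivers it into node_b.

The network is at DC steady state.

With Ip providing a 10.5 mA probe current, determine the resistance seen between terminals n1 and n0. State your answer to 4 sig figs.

Element admittances at DC:
  Y(R1) = 0.0003425 S between n4,n0
  Y(R2) = 0.005988 S between n3,n4
  Y(R3) = 0.003584 S between n0,n4
  Y(R4) = 0.2336 S between n0,n1
  Y(R5) = 0.0001473 S between n4,n3
  Y(R6) = 0.005495 S between n0,n3
  Y(R7) = 0.008000 S between n3,n1
  Y(R8) = 0.2611 S between n0,n2
  Y(R9) = 0.0001739 S between n2,n0
  Y(R10) = 0.003236 S between n2,n0
  Y(R11) = 0.1214 S between n1,n2
  Y(R12) = 0.09901 S between n1,n4
  Ip: injects 0.0105 A into n0 (from n1)
Assemble and solve the 4×4 MNA system:
  V(n1)=-0.03237  V(n2)=-0.01018  V(n3)=-0.02277  V(n4)=-0.03066

R_eq = 3.082 Ω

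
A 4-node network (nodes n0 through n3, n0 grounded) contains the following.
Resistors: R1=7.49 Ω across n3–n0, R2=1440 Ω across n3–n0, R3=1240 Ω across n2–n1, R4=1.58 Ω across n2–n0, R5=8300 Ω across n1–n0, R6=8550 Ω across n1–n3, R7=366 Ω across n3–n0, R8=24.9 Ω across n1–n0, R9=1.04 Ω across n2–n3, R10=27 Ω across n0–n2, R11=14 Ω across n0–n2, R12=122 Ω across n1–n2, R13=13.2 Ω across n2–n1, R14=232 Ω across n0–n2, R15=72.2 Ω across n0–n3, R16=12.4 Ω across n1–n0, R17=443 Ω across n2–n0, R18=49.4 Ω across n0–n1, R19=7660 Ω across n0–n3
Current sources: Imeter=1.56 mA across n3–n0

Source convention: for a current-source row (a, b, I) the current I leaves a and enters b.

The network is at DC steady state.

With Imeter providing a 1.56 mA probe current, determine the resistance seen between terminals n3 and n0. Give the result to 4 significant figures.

MNA unknowns: 3 node voltages V₁..V_3
R1: Y=0.1335 on G[3,0]
R2: Y=0.0006944 on G[3,0]
R3: Y=0.0008065 on G[2,1]
R4: Y=0.6329 on G[2,0]
R5: Y=0.0001205 on G[1,0]
R6: Y=0.0001170 on G[1,3]
R7: Y=0.002732 on G[3,0]
R8: Y=0.04016 on G[1,0]
R9: Y=0.9615 on G[2,3]
R10: Y=0.03704 on G[0,2]
R11: Y=0.07143 on G[0,2]
R12: Y=0.008197 on G[1,2]
R13: Y=0.07576 on G[2,1]
R14: Y=0.004310 on G[0,2]
R15: Y=0.01385 on G[0,3]
R16: Y=0.08065 on G[1,0]
R17: Y=0.002257 on G[2,0]
R18: Y=0.02024 on G[0,1]
R19: Y=0.0001305 on G[0,3]
Imeter: z[3]−=0.00156, z[0]+=0.00156
solve → V1=-0.0005442, V2=-0.001448, V3=-0.002653

R_eq = 1.701 Ω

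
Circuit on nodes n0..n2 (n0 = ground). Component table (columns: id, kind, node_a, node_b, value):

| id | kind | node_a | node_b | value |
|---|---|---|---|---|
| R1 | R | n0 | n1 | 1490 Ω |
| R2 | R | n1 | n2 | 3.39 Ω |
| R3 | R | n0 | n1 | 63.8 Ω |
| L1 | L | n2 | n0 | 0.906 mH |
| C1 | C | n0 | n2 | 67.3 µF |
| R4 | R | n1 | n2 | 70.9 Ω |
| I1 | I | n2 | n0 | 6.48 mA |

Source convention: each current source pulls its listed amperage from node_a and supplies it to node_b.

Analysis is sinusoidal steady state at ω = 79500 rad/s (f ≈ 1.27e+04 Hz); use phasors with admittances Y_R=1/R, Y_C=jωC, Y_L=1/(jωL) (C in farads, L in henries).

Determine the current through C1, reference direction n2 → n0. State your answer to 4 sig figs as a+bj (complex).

MNA unknowns: 2 node voltages V₁..V_2
R1: Y=0.0006711+0.000j on G[0,1]
R2: Y=0.2950+0.000j on G[1,2]
R3: Y=0.01567+0.000j on G[0,1]
L1: Y=0.000-0.01388j on G[2,0]
C1: Y=0.000+5.350j on G[0,2]
R4: Y=0.01410+0.000j on G[1,2]
I1: z[2]−=0.00648, z[0]+=0.00648
solve → V1=-3.355e-06+0.001153j, V2=-3.532e-06+0.001214j

-0.006497-1.890e-05j A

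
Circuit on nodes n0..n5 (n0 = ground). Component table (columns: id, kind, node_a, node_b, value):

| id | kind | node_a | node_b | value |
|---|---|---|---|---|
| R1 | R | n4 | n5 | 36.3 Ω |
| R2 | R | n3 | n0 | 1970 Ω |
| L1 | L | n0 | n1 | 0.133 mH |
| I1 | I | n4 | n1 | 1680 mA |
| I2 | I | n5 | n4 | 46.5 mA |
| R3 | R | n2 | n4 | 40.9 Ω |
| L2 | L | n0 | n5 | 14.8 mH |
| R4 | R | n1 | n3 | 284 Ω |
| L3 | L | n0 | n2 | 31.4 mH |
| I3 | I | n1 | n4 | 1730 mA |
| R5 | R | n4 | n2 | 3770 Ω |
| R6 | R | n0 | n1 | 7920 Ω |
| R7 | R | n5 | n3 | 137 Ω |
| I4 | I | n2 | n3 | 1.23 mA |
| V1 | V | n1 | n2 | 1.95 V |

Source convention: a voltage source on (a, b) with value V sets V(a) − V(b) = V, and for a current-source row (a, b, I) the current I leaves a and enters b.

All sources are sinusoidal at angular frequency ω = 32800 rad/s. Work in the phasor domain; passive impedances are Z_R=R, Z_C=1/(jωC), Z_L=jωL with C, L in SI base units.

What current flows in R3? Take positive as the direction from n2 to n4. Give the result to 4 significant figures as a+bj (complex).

-0.05385+0.002134j A

Apply KCL at each of the 5 non-ground nodes and solve the resulting linear system.
Node n1: branches {L1, I1, R4, I3, R6, V1} → V_1 = 0.01923+0.002976j
Node n2: branches {R3, L3, R5, I4, V1} → V_2 = -1.931+0.002976j
Node n3: branches {R2, R4, R7, I4} → V_3 = -0.6945-0.1039j
Node n4: branches {R1, I1, I2, R3, I3, R5} → V_4 = 0.2716-0.08432j
Node n5: branches {R1, I2, L2, R7} → V_5 = -1.256-0.1626j
Source currents: i(V1)=-0.05320+0.004032j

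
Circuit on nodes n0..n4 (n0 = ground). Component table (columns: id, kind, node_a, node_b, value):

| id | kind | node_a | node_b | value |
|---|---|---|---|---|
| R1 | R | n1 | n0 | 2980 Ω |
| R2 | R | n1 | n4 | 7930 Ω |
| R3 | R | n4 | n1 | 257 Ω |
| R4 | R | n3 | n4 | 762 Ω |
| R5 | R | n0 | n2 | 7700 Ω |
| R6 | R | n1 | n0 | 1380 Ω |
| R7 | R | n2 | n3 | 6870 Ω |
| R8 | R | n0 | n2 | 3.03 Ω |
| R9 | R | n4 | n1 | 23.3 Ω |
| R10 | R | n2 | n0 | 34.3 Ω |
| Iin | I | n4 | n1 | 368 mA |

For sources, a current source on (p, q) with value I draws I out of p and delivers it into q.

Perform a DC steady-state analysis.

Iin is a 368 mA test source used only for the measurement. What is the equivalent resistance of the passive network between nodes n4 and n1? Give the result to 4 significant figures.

Element admittances at DC:
  Y(R1) = 0.0003356 S between n1,n0
  Y(R2) = 0.0001261 S between n1,n4
  Y(R3) = 0.003891 S between n4,n1
  Y(R4) = 0.001312 S between n3,n4
  Y(R5) = 0.0001299 S between n0,n2
  Y(R6) = 0.0007246 S between n1,n0
  Y(R7) = 0.0001456 S between n2,n3
  Y(R8) = 0.3300 S between n0,n2
  Y(R9) = 0.04292 S between n4,n1
  Y(R10) = 0.02915 S between n2,n0
  Iin: injects 0.368 A into n1 (from n4)
Assemble and solve the 4×4 MNA system:
  V(n1)=0.8600  V(n2)=-0.002537  V(n3)=-6.266  V(n4)=-6.961

R_eq = 21.25 Ω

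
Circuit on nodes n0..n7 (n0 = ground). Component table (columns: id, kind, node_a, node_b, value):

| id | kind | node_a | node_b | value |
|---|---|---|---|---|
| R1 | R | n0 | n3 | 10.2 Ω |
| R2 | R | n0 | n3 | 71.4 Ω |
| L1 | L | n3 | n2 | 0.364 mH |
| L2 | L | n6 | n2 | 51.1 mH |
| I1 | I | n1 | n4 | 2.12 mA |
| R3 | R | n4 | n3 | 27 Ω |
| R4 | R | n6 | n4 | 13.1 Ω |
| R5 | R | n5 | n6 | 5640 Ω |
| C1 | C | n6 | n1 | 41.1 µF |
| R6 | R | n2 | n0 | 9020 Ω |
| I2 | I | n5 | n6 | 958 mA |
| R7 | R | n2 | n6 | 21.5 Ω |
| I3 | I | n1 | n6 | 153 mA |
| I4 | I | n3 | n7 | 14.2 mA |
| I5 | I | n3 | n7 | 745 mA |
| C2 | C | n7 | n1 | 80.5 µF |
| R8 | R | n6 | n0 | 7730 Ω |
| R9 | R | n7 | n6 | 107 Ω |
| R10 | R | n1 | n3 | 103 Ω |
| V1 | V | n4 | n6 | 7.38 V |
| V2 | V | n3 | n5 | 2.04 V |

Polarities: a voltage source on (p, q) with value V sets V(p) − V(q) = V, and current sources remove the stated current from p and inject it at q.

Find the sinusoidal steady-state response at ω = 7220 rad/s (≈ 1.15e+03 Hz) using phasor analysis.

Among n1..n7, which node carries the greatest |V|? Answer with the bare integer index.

MNA unknowns: 7 node voltages V₁..V_7 plus 2 source currents (V1, V2)
R1: Y=0.09804+0.000j on G[0,3]
R2: Y=0.01401+0.000j on G[0,3]
L1: Y=0.000-0.3805j on G[3,2]
L2: Y=0.000-0.002710j on G[6,2]
I1: z[1]−=0.00212, z[4]+=0.00212
R3: Y=0.03704+0.000j on G[4,3]
R4: Y=0.07634+0.000j on G[6,4]
R5: Y=0.0001773+0.000j on G[5,6]
C1: Y=0.000+0.2967j on G[6,1]
R6: Y=0.0001109+0.000j on G[2,0]
I2: z[5]−=0.958, z[6]+=0.958
R7: Y=0.04651+0.000j on G[2,6]
I3: z[1]−=0.153, z[6]+=0.153
I4: z[3]−=0.0142, z[7]+=0.0142
I5: z[3]−=0.745, z[7]+=0.745
C2: Y=0.000+0.5812j on G[7,1]
R8: Y=0.0001294+0.000j on G[6,0]
R9: Y=0.009346+0.000j on G[7,6]
R10: Y=0.009709+0.000j on G[1,3]
V1: row V4−V6=7.38, i_V1 at 4,6
V2: row V3−V5=2.04, i_V2 at 3,5
solve → V1=15.57+0.009330j, V2=0.1334+1.871j, V3=-0.01801-0.003618j, V4=22.87+1.531j, V5=-2.058-0.003618j, V6=15.49+1.531j, V7=15.62-1.295j
aux → i_V1=-1.409-0.05683j, i_V2=0.9549-0.0002720j

4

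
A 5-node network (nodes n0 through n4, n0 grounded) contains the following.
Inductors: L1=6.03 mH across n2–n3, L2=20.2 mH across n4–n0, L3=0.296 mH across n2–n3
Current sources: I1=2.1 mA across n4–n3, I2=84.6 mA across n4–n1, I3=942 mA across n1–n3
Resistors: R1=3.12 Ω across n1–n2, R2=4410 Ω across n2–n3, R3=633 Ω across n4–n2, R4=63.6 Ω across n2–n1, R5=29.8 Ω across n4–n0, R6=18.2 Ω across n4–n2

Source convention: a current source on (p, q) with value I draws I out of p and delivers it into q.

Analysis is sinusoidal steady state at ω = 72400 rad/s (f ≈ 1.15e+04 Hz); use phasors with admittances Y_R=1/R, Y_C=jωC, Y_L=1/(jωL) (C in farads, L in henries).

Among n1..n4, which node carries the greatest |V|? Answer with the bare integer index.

3

Element admittances at ω=72400 rad/s:
  Y(L1) = 0.000-0.002291j S between n2,n3
  I1: injects 0.0021 A into n3 (from n4)
  Y(R1) = 0.3205+0.000j S between n1,n2
  Y(R2) = 0.0002268+0.000j S between n2,n3
  I2: injects 0.0846 A into n1 (from n4)
  Y(R3) = 0.001580+0.000j S between n4,n2
  Y(L2) = 0.000-0.0006838j S between n4,n0
  Y(L3) = 0.000-0.04666j S between n2,n3
  Y(R4) = 0.01572+0.000j S between n2,n1
  Y(R5) = 0.03356+0.000j S between n4,n0
  Y(R6) = 0.05495+0.000j S between n4,n2
  I3: injects 0.942 A into n3 (from n1)
Assemble and solve the 4×4 MNA system:
  V(n1)=-1.016+0.000j  V(n2)=1.534+0.000j  V(n3)=1.623+19.29j  V(n4)=0.000+0.000j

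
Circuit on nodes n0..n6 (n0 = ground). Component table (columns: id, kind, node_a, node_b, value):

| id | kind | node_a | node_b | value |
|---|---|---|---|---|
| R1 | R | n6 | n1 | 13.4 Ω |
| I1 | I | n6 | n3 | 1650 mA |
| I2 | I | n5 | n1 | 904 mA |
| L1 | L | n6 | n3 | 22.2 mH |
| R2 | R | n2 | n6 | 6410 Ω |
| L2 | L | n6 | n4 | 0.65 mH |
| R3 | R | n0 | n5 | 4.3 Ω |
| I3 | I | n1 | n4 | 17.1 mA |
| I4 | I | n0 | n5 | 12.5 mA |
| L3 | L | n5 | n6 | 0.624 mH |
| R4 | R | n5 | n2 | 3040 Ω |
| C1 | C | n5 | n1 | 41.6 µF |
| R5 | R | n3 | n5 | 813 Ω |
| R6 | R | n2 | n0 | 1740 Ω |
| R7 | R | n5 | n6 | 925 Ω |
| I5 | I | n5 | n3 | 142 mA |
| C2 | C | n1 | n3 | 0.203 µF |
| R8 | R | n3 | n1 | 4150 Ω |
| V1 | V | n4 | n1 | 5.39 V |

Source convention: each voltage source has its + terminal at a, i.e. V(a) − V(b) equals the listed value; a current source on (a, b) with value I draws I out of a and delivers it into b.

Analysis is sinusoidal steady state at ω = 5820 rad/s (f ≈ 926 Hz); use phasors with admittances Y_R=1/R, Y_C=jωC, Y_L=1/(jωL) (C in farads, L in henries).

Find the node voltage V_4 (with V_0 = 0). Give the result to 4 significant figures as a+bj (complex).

Apply KCL at each of the 6 non-ground nodes and solve the resulting linear system.
Node n1: branches {R1, I2, I3, C1, C2, R8, V1} → V_1 = 7.580-7.328j
Node n2: branches {R2, R4, R6} → V_2 = 1.165-0.4372j
Node n3: branches {I1, L1, R5, I5, C2, R8} → V_3 = 65.67+256.6j
Node n4: branches {L2, I3, V1} → V_4 = 12.97-7.328j
Node n5: branches {I2, R3, I4, L3, R4, C1, R5, R7, I5} → V_5 = 0.05087+0.001080j
Node n6: branches {R1, I1, L1, R2, L2, L3, R7} → V_6 = 7.804-2.972j
Source currents: i(V1)=1.169+1.366j

12.97-7.328j V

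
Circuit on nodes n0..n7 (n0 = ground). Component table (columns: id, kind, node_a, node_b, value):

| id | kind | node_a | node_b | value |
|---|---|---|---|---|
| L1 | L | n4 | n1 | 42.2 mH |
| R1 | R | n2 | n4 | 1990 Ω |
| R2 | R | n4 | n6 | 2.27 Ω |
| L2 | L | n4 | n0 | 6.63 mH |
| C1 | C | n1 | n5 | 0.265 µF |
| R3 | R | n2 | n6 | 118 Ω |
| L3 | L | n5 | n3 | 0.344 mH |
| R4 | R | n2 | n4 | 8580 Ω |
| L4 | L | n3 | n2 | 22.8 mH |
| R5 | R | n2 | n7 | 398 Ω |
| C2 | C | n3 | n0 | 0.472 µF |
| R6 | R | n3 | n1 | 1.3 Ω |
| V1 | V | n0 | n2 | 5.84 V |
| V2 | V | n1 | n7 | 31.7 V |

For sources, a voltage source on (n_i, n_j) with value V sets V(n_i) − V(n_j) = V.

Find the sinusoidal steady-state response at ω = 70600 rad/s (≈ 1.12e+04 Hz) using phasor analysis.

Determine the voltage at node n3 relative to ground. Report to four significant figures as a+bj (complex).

Element admittances at ω=70600 rad/s:
  Y(L1) = 0.000-0.0003356j S between n4,n1
  Y(R1) = 0.0005025+0.000j S between n2,n4
  Y(R2) = 0.4405+0.000j S between n4,n6
  Y(L2) = 0.000-0.002136j S between n4,n0
  Y(C1) = 0.000+0.01871j S between n1,n5
  Y(R3) = 0.008475+0.000j S between n2,n6
  Y(L3) = 0.000-0.04118j S between n5,n3
  Y(R4) = 0.0001166+0.000j S between n2,n4
  Y(L4) = 0.000-0.0006212j S between n3,n2
  Y(R5) = 0.002513+0.000j S between n2,n7
  Y(C2) = 0.000+0.03332j S between n3,n0
  Y(R6) = 0.7692+0.000j S between n3,n1
  V1: constraint V(n0)−V(n2) = 5.84
  V2: constraint V(n1)−V(n7) = 31.7
Assemble and solve the 9×9 MNA system:
  V(n1)=0.4052-1.955j  V(n2)=-5.840+0.000j  V(n3)=0.3216-1.960j  V(n4)=-5.489-1.534j  V(n5)=0.2520-1.964j  V(n6)=-5.496-1.505j  V(n7)=-31.29-1.955j
  i(V1)=0.06204+0.02244j  i(V2)=-0.06396-0.004912j

0.3216-1.960j V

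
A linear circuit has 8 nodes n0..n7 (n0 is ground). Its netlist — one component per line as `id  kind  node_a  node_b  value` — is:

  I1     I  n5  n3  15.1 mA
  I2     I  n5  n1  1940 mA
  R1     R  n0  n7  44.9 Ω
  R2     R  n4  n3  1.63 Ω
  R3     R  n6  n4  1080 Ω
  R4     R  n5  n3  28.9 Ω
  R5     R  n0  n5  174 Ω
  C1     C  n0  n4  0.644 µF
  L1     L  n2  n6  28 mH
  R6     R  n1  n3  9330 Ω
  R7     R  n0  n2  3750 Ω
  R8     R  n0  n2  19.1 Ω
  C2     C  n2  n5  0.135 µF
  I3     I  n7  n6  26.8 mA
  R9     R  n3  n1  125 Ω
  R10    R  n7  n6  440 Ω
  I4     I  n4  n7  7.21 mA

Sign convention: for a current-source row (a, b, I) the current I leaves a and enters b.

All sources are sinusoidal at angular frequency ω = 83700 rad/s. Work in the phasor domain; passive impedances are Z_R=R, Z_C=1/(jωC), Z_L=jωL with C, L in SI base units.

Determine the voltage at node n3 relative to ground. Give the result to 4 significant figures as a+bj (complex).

7.669-6.025j V

Apply KCL at each of the 7 non-ground nodes and solve the resulting linear system.
Node n1: branches {I2, R6, R9} → V_1 = 247.0-6.025j
Node n2: branches {L1, R7, R8, C2} → V_2 = -2.645-7.765j
Node n3: branches {I1, R2, R4, R6, R9} → V_3 = 7.669-6.025j
Node n4: branches {R2, R3, C1, I4} → V_4 = 7.078-6.637j
Node n5: branches {I1, I2, R4, R5, C2} → V_5 = -38.35+4.832j
Node n6: branches {R3, L1, I3, R10} → V_6 = 9.492-0.3236j
Node n7: branches {R1, I3, R10, I4} → V_7 = 0.08079-0.02996j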